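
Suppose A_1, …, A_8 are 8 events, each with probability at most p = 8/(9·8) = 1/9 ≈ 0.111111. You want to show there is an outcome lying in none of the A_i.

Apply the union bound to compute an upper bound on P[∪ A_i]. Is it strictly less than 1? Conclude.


Union bound: P[∪_{i=1}^{8} A_i] ≤ Σ_i P[A_i] ≤ 8·p = 8·(1/9) = 8/9.
Numerically: 8/9 ≈ 0.888889.
Is 8/9 < 1? YES.
Since P[∪ A_i] ≤ 8/9 < 1, the complement has P[∩ A_i^c] ≥ 1 − 8/9 = 1/9 > 0, so some outcome avoids every A_i.

8·p = 8/9 ≈ 0.888889; existence CERTIFIED by the union bound.


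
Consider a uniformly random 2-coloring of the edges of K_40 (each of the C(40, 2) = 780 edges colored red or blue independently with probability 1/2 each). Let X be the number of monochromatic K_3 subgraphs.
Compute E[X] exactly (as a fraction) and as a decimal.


Let X = Σ_S X_S over the C(40, 3) = 9880 subsets S of size 3, where X_S = 1 if the K_3 on S is monochromatic.
For a fixed S, the K_3 on S has C(3, 2) = 3 edges. P[all 3 edges red] = (1/2)^3, and likewise for blue, so P[monochromatic] = 2·(1/2)^3 = 2^{1 − 3} = 1/4.
By linearity of expectation: E[X] = C(40, 3) · 2^{1 − 3} = 9880 · 1/4 = 2470.
Numerically: E[X] ≈ 2470.00000.

E[X] = C(40,3)·2^(1−C(3,2)) = 2470 ≈ 2470.00000.


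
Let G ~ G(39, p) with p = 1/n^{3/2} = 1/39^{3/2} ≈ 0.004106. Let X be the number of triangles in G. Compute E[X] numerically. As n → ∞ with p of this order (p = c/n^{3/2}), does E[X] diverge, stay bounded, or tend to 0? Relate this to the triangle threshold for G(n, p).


Number of potential triangles: C(39, 3) = 9139.
Each occurs with probability p³ ≈ (0.004106)³ ≈ 6.921644e-08.
By linearity: E[X] = C(39, 3)·p³ ≈ 9139 · 6.921644e-08 ≈ 0.0006.
Since α = 3/2 > 1, p = c/n^{3/2} = o(1/n) is below the triangle threshold p ~ 1/n. Asymptotically E[X] ~ (c³/6)·n^{3(1−α)} = (1³/6)·n^{-1.5} → 0, so by Markov's inequality G has no triangles w.h.p.

E[X] ≈ 0.0006; in regime p = Θ(1/n^{3/2}) E[X] tends to 0 (below the triangle threshold p ~ 1/n).


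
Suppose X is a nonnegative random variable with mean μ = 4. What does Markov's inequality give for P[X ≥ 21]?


μ = E[X] = 4, a = 21.
Markov: P[X ≥ 21] ≤ μ/a = (4)/21 = 4/21.
Numerically: ≈ 0.1905.
(Since a = 21 > μ = 4.0000, the bound 4/21 is < 1 and informative.)

P[X ≥ 21] ≤ 4/21 ≈ 0.1905.


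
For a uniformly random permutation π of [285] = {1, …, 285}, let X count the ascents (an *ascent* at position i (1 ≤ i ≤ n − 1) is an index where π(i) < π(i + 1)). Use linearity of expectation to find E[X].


Write X = Σ X_I over i = 1, …, 284, with X_I the indicator of one ascent.
There are 284 indicators.
For each fixed i, the pair (π(i), π(i+1)) is a uniformly random ordered pair of distinct values from {1, …, 285}; by symmetry P[π(i) < π(i+1)] = 1/2.
By linearity: E[X] = 284 · (1/2) = (285 − 1) · (1/2) = 142 ≈ 142.0000.

E[X] = 142 = 142.0000.


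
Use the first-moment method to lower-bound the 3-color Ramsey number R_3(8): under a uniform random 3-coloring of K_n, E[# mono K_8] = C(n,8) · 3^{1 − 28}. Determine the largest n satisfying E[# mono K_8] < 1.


We need C(n, 8) · 3^{1 − 28} < 1, i.e. C(n, 8) < 3^{28 − 1} = 7625597484987.
Check values of n near the boundary:
  n = 150: C(150, 8) = 5257211409450; 5257211409450 < 7625597484987? YES
  n = 151: C(151, 8) = 5551321138650; 5551321138650 < 7625597484987? YES
  n = 152: C(152, 8) = 5859727868575; 5859727868575 < 7625597484987? YES
  n = 153: C(153, 8) = 6183023199255; 6183023199255 < 7625597484987? YES
  n = 154: C(154, 8) = 6521818990995; 6521818990995 < 7625597484987? YES
  n = 155: C(155, 8) = 6876747915675; 6876747915675 < 7625597484987? YES
  n = 156: C(156, 8) = 7248464019225; 7248464019225 < 7625597484987? YES
  n = 157: C(157, 8) = 7637643295425; 7637643295425 < 7625597484987? NO
  n = 158: C(158, 8) = 8044984271181; 8044984271181 < 7625597484987? NO
  n = 159: C(159, 8) = 8471208603429; 8471208603429 < 7625597484987? NO
The largest n with C(n, 8) < 7625597484987 is n = 156 (where E[X] = 805384891025/847288609443 ≈ 0.9505437). Hence R_3(8) > 156, i.e. R_3(8) ≥ 157.

Largest n = 156; hence R_3(8) > 156.


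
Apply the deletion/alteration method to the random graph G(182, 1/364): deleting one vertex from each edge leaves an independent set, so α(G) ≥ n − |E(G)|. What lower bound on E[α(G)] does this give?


E[|E(G)|] = C(182, 2)·p = 16471 · (1/364) = 181/4.
E[α(G)] ≥ n − E[|E(G)|] = 182 − 181/4 = 547/4.
Numerically: ≈ 136.750000.
(This is only a lower bound; the true E[α(G)] may be larger.)

E[α(G)] ≥ 547/4 ≈ 136.750000.


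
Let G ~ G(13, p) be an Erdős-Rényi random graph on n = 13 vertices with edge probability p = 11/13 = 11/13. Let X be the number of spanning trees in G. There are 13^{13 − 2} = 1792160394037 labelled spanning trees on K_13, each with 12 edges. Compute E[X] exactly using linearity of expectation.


K_13 has 13^{13 − 2} = 1792160394037 labelled spanning trees.
For each such spanning tree H, let X_H = 1 if all 12 edges of H are present in G. Then P[X_H = 1] = p^{12} = (11/13)^{12} = 3138428376721/23298085122481.
Summing the indicators: E[X] = Σ_H E[X_H] = 1792160394037 · p^{12} = 1792160394037 · 3138428376721/23298085122481 = 3138428376721/13.
Numerically: E[X] ≈ 2.41418e+11.

E[X] = 1792160394037 · (11/13)^{12} = 3138428376721/13 ≈ 2.41418e+11.


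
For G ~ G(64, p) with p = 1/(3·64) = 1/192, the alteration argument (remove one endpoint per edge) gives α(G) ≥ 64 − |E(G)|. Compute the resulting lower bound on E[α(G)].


E[|E(G)|] = C(64, 2)·p = 2016 · (1/192) = 21/2.
E[α(G)] ≥ n − E[|E(G)|] = 64 − 21/2 = 107/2.
Numerically: ≈ 53.50000.
(This is only a lower bound; the true E[α(G)] may be larger.)

E[α(G)] ≥ 107/2 ≈ 53.50000.


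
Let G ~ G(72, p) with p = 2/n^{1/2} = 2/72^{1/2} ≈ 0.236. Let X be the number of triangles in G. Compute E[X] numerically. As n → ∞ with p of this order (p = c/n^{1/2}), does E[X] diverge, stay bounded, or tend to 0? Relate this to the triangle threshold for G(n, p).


Number of potential triangles: C(72, 3) = 59640.
Each occurs with probability p³ ≈ (0.236)³ ≈ 1.30946e-02.
By linearity: E[X] = C(72, 3)·p³ ≈ 59640 · 1.30946e-02 ≈ 780.960.
Since α = 1/2 < 1, p = c/n^{1/2} ≫ 1/n is above the triangle threshold p ~ 1/n. Asymptotically E[X] ~ (c³/6)·n^{3(1−α)} = (2³/6)·n^{1.5} → ∞; triangles are abundant w.h.p.

E[X] ≈ 780.960; in regime p = Θ(1/n^{1/2}) E[X] diverges (above the triangle threshold p ~ 1/n).


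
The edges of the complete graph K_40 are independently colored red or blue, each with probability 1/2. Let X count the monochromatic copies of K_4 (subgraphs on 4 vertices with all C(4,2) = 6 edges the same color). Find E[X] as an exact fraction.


Let X = Σ_S X_S over the C(40, 4) = 91390 subsets S of size 4, where X_S = 1 if the K_4 on S is monochromatic.
For a fixed S, the K_4 on S has C(4, 2) = 6 edges. P[all 6 edges red] = (1/2)^6, and likewise for blue, so P[monochromatic] = 2·(1/2)^6 = 2^{1 − 6} = 1/32.
By linearity: E[X] = C(40, 4) · 2^{1 − 6} = 91390 · 1/32 = 45695/16.
Numerically: E[X] ≈ 2855.93750.

E[X] = C(40,4)·2^(1−C(4,2)) = 45695/16 ≈ 2855.93750.


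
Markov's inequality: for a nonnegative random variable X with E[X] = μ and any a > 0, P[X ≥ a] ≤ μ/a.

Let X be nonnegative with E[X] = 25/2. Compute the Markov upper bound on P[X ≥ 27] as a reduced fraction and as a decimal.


μ = E[X] = 25/2, a = 27.
Markov: P[X ≥ 27] ≤ μ/a = (25/2)/27 = 25/54.
Numerically: ≈ 0.463.
(Since a = 27 > μ = 12.500, the bound 25/54 is < 1 and informative.)

P[X ≥ 27] ≤ 25/54 ≈ 0.463.


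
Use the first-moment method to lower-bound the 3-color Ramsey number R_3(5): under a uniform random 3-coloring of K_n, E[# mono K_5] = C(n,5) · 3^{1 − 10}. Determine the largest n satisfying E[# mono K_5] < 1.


We need C(n, 5) · 3^{1 − 10} < 1, i.e. C(n, 5) < 3^{10 − 1} = 19683.
Check values of n near the boundary:
  n = 17: C(17, 5) = 6188; 6188 < 19683? YES
  n = 18: C(18, 5) = 8568; 8568 < 19683? YES
  n = 19: C(19, 5) = 11628; 11628 < 19683? YES
  n = 20: C(20, 5) = 15504; 15504 < 19683? YES
  n = 21: C(21, 5) = 20349; 20349 < 19683? NO
  n = 22: C(22, 5) = 26334; 26334 < 19683? NO
  n = 23: C(23, 5) = 33649; 33649 < 19683? NO
The largest n with C(n, 5) < 19683 is n = 20 (where E[X] = 5168/6561 ≈ 0.7877). Hence R_3(5) > 20, i.e. R_3(5) ≥ 21.

Largest n = 20; hence R_3(5) > 20.


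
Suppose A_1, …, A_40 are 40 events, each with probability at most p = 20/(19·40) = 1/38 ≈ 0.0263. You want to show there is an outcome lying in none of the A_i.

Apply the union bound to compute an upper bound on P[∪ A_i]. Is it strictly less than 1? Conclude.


Union bound: P[∪_{i=1}^{40} A_i] ≤ Σ_i P[A_i] ≤ 40·p = 40·(1/38) = 20/19.
Numerically: 20/19 ≈ 1.0526.
Is 20/19 < 1? NO.
Since the bound 20/19 is ≥ 1, the union bound is uninformative here; it does NOT by itself certify existence.

40·p = 20/19 ≈ 1.0526; existence NOT certified by the union bound.


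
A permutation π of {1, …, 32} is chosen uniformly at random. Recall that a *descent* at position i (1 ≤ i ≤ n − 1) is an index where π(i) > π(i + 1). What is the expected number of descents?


Write X = Σ X_I over i = 1, …, 31, with X_I the indicator of one descent.
There are 31 indicators.
For each fixed i, the pair (π(i), π(i+1)) is a uniformly random ordered pair of distinct values from {1, …, 32}; by symmetry P[π(i) > π(i+1)] = 1/2.
By linearity: E[X] = 31 · (1/2) = (32 − 1) · (1/2) = 31/2 ≈ 15.500.

E[X] = 31/2 = 15.500.


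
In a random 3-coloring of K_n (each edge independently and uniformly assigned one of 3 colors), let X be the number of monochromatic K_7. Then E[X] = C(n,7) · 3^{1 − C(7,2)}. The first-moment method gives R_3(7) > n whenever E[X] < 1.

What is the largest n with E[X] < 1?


We need C(n, 7) · 3^{1 − 21} < 1, i.e. C(n, 7) < 3^{21 − 1} = 3486784401.
Check values of n near the boundary:
  n = 75: C(75, 7) = 1984829850; 1984829850 < 3486784401? YES
  n = 76: C(76, 7) = 2186189400; 2186189400 < 3486784401? YES
  n = 77: C(77, 7) = 2404808340; 2404808340 < 3486784401? YES
  n = 78: C(78, 7) = 2641902120; 2641902120 < 3486784401? YES
  n = 79: C(79, 7) = 2898753715; 2898753715 < 3486784401? YES
  n = 80: C(80, 7) = 3176716400; 3176716400 < 3486784401? YES
  n = 81: C(81, 7) = 3477216600; 3477216600 < 3486784401? YES
  n = 82: C(82, 7) = 3801756816; 3801756816 < 3486784401? NO
  n = 83: C(83, 7) = 4151918628; 4151918628 < 3486784401? NO
  n = 84: C(84, 7) = 4529365776; 4529365776 < 3486784401? NO
The largest n with C(n, 7) < 3486784401 is n = 81 (where E[X] = 42928600/43046721 ≈ 0.997256). Hence R_3(7) > 81, i.e. R_3(7) ≥ 82.

Largest n = 81; hence R_3(7) > 81.


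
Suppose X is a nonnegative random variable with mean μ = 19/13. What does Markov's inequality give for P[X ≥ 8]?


μ = E[X] = 19/13, a = 8.
Markov: P[X ≥ 8] ≤ μ/a = (19/13)/8 = 19/104.
Numerically: ≈ 0.18269.
(Since a = 8 > μ = 1.46154, the bound 19/104 is < 1 and informative.)

P[X ≥ 8] ≤ 19/104 ≈ 0.18269.


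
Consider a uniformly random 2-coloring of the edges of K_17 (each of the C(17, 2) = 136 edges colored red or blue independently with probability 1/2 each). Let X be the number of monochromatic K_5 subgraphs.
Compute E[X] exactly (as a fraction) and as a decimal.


Let X = Σ_S X_S over the C(17, 5) = 6188 subsets S of size 5, where X_S = 1 if the K_5 on S is monochromatic.
For a fixed S, the K_5 on S has C(5, 2) = 10 edges. P[all 10 edges red] = (1/2)^10, and likewise for blue, so P[monochromatic] = 2·(1/2)^10 = 2^{1 − 10} = 1/512.
By linearity of expectation: E[X] = C(17, 5) · 2^{1 − 10} = 6188 · 1/512 = 1547/128.
Numerically: E[X] ≈ 12.0859.

E[X] = C(17,5)·2^(1−C(5,2)) = 1547/128 ≈ 12.0859.


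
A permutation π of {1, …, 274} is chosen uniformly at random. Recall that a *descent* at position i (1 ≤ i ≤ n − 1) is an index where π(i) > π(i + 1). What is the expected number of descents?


Write X = Σ X_I over i = 1, …, 273, with X_I the indicator of one descent.
There are 273 indicators.
For each fixed i, the pair (π(i), π(i+1)) is a uniformly random ordered pair of distinct values from {1, …, 274}; by symmetry P[π(i) > π(i+1)] = 1/2.
By linearity: E[X] = 273 · (1/2) = (274 − 1) · (1/2) = 273/2 ≈ 136.500000.

E[X] = 273/2 = 136.500000.


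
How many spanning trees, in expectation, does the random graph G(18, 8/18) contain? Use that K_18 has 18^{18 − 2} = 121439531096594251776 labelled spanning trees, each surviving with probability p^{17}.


K_18 has 18^{18 − 2} = 121439531096594251776 labelled spanning trees.
For each such spanning tree H, let X_H = 1 if all 17 edges of H are present in G. Then P[X_H = 1] = p^{17} = (4/9)^{17} = 17179869184/16677181699666569.
By linearity: E[X] = Σ_H E[X_H] = 121439531096594251776 · p^{17} = 121439531096594251776 · 17179869184/16677181699666569 = 1125899906842624/9.
Numerically: E[X] ≈ 1.251e+14.

E[X] = 121439531096594251776 · (4/9)^{17} = 1125899906842624/9 ≈ 1.251e+14.


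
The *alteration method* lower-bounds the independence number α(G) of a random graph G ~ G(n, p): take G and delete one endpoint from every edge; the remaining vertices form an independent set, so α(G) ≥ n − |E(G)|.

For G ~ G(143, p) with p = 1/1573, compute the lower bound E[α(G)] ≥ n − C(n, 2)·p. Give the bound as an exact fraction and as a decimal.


E[|E(G)|] = C(143, 2)·p = 10153 · (1/1573) = 71/11.
E[α(G)] ≥ n − E[|E(G)|] = 143 − 71/11 = 1502/11.
Numerically: ≈ 136.5455.
(This is only a lower bound; the true E[α(G)] may be larger.)

E[α(G)] ≥ 1502/11 ≈ 136.5455.


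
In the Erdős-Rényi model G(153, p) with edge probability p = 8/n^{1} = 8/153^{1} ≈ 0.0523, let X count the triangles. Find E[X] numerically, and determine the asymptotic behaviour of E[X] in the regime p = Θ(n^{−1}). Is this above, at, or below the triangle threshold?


Number of potential triangles: C(153, 3) = 585276.
Each occurs with probability p³ ≈ (0.0523)³ ≈ 1.42954e-04.
By linearity: E[X] = C(153, 3)·p³ ≈ 585276 · 1.42954e-04 ≈ 83.667.
Here α = 1, so p = 8/n is exactly at the triangle threshold p ~ 1/n. Asymptotically E[X] → c³/6 = 8³/6 = 256/3 ≈ 85.333, a bounded constant. In this regime the triangle count is asymptotically Poisson(c³/6).

E[X] ≈ 83.667; in regime p = Θ(1/n^{1}) E[X] stays bounded (at the triangle threshold p ~ 1/n).


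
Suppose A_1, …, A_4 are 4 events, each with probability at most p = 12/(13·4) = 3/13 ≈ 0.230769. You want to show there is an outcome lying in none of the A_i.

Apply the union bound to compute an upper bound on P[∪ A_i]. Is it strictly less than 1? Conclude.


Union bound: P[∪_{i=1}^{4} A_i] ≤ Σ_i P[A_i] ≤ 4·p = 4·(3/13) = 12/13.
Numerically: 12/13 ≈ 0.923077.
Is 12/13 < 1? YES.
Since P[∪ A_i] ≤ 12/13 < 1, the complement has P[∩ A_i^c] ≥ 1 − 12/13 = 1/13 > 0, so some outcome avoids every A_i.

4·p = 12/13 ≈ 0.923077; existence CERTIFIED by the union bound.


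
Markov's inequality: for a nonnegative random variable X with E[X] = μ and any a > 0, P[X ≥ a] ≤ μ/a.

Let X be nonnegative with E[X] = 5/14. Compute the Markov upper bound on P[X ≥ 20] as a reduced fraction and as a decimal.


μ = E[X] = 5/14, a = 20.
Markov: P[X ≥ 20] ≤ μ/a = (5/14)/20 = 1/56.
Numerically: ≈ 0.018.
(Since a = 20 > μ = 0.357, the bound 1/56 is < 1 and informative.)

P[X ≥ 20] ≤ 1/56 ≈ 0.018.


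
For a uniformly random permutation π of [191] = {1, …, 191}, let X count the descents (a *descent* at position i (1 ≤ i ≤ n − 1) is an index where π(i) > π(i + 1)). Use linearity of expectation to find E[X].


Write X = Σ X_I over i = 1, …, 190, with X_I the indicator of one descent.
There are 190 indicators.
For each fixed i, the pair (π(i), π(i+1)) is a uniformly random ordered pair of distinct values from {1, …, 191}; by symmetry P[π(i) > π(i+1)] = 1/2.
By linearity: E[X] = 190 · (1/2) = (191 − 1) · (1/2) = 95 ≈ 95.000000.

E[X] = 95 = 95.000000.


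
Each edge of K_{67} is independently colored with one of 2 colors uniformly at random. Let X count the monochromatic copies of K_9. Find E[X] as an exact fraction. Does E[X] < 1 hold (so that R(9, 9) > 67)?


E[X] = C(67, 9) · 2^{1 − 36} = 42757703560 · 2^{−35} = 42757703560/34359738368.
As a reduced fraction: E[X] = 5344712945/4294967296 ≈ 1.244413.
Is E[X] < 1? NO.
Since E[X] ≥ 1, the first-moment bound is inconclusive at n = 67; it does NOT by itself certify R(9, 9) > 67.

E[X] = 5344712945/4294967296 ≈ 1.244413; E[X] ≥ 1; first-moment method inconclusive here.


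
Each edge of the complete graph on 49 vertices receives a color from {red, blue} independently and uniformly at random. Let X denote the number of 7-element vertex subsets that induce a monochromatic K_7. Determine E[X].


Let X = Σ_S X_S over the C(49, 7) = 85900584 subsets S of size 7, where X_S = 1 if the K_7 on S is monochromatic.
For a fixed S, the K_7 on S has C(7, 2) = 21 edges. P[all 21 edges red] = (1/2)^21, and likewise for blue, so P[monochromatic] = 2·(1/2)^21 = 2^{1 − 21} = 1/1048576.
By linearity of expectation: E[X] = C(49, 7) · 2^{1 − 21} = 85900584 · 1/1048576 = 10737573/131072.
Numerically: E[X] ≈ 81.921.

E[X] = C(49,7)·2^(1−C(7,2)) = 10737573/131072 ≈ 81.921.


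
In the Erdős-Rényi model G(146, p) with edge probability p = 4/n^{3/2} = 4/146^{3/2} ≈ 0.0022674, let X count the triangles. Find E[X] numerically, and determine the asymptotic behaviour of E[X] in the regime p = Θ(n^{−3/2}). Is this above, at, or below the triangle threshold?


Number of potential triangles: C(146, 3) = 508080.
Each occurs with probability p³ ≈ (0.0022674)³ ≈ 1.1657143e-08.
By linearity: E[X] = C(146, 3)·p³ ≈ 508080 · 1.1657143e-08 ≈ 0.00592.
Since α = 3/2 > 1, p = c/n^{3/2} = o(1/n) is below the triangle threshold p ~ 1/n. Asymptotically E[X] ~ (c³/6)·n^{3(1−α)} = (4³/6)·n^{-1.5} → 0, so by Markov's inequality G has no triangles w.h.p.

E[X] ≈ 0.00592; in regime p = Θ(1/n^{3/2}) E[X] tends to 0 (below the triangle threshold p ~ 1/n).


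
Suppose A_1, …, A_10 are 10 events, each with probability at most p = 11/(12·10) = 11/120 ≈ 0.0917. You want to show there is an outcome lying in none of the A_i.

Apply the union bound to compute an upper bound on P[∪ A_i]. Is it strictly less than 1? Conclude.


Union bound: P[∪_{i=1}^{10} A_i] ≤ Σ_i P[A_i] ≤ 10·p = 10·(11/120) = 11/12.
Numerically: 11/12 ≈ 0.9167.
Is 11/12 < 1? YES.
Since P[∪ A_i] ≤ 11/12 < 1, the complement has P[∩ A_i^c] ≥ 1 − 11/12 = 1/12 > 0, so some outcome avoids every A_i.

10·p = 11/12 ≈ 0.9167; existence CERTIFIED by the union bound.


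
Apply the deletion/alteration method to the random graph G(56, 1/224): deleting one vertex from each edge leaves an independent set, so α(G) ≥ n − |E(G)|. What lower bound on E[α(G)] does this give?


E[|E(G)|] = C(56, 2)·p = 1540 · (1/224) = 55/8.
E[α(G)] ≥ n − E[|E(G)|] = 56 − 55/8 = 393/8.
Numerically: ≈ 49.125000.
(This is only a lower bound; the true E[α(G)] may be larger.)

E[α(G)] ≥ 393/8 ≈ 49.125000.


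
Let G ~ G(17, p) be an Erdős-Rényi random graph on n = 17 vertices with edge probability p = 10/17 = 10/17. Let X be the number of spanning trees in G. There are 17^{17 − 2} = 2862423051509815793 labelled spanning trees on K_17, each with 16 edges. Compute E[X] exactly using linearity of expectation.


K_17 has 17^{17 − 2} = 2862423051509815793 labelled spanning trees.
For each such spanning tree H, let X_H = 1 if all 16 edges of H are present in G. Then P[X_H = 1] = p^{16} = (10/17)^{16} = 10000000000000000/48661191875666868481.
By linearity: E[X] = Σ_H E[X_H] = 2862423051509815793 · p^{16} = 2862423051509815793 · 10000000000000000/48661191875666868481 = 10000000000000000/17.
Numerically: E[X] ≈ 5.882e+14.

E[X] = 2862423051509815793 · (10/17)^{16} = 10000000000000000/17 ≈ 5.882e+14.


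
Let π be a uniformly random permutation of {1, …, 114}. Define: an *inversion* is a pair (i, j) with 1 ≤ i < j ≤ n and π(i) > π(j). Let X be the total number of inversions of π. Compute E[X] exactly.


Write X = Σ X_I over the C(114, 2) = 6441 pairs i < j, with X_I the indicator of one inversion.
There are 6441 indicators.
For each fixed pair i < j, the values π(i) and π(j) are two distinct elements of {1, …, 114} in uniformly random order; by symmetry P[π(i) > π(j)] = 1/2.
By linearity: E[X] = 6441 · (1/2) = C(114, 2) · (1/2) = 6441/2 = 6441/2 ≈ 3220.500000.

E[X] = 6441/2 = 3220.500000.


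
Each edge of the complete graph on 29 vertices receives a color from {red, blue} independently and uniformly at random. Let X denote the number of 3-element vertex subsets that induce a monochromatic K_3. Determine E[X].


Let X = Σ_S X_S over the C(29, 3) = 3654 subsets S of size 3, where X_S = 1 if the K_3 on S is monochromatic.
For a fixed S, the K_3 on S has C(3, 2) = 3 edges. P[all 3 edges red] = (1/2)^3, and likewise for blue, so P[monochromatic] = 2·(1/2)^3 = 2^{1 − 3} = 1/4.
By linearity: E[X] = C(29, 3) · 2^{1 − 3} = 3654 · 1/4 = 1827/2.
Numerically: E[X] ≈ 913.50000.

E[X] = C(29,3)·2^(1−C(3,2)) = 1827/2 ≈ 913.50000.


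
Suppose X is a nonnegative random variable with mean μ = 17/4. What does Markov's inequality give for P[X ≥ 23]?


μ = E[X] = 17/4, a = 23.
Markov: P[X ≥ 23] ≤ μ/a = (17/4)/23 = 17/92.
Numerically: ≈ 0.18478.
(Since a = 23 > μ = 4.25000, the bound 17/92 is < 1 and informative.)

P[X ≥ 23] ≤ 17/92 ≈ 0.18478.


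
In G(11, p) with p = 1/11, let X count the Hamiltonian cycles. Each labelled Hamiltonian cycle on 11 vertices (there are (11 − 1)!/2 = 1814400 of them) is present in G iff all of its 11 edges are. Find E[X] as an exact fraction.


K_11 has (11 − 1)!/2 = 1814400 labelled Hamiltonian cycles.
For each such Hamiltonian cycle H, let X_H = 1 if all 11 edges of H are present in G. Then P[X_H = 1] = p^{11} = (1/11)^{11} = 1/285311670611.
By linearity of expectation: E[X] = Σ_H E[X_H] = 1814400 · p^{11} = 1814400 · 1/285311670611 = 1814400/285311670611.
Numerically: E[X] ≈ 6.3594e-06.

E[X] = 1814400 · (1/11)^{11} = 1814400/285311670611 ≈ 6.3594e-06.


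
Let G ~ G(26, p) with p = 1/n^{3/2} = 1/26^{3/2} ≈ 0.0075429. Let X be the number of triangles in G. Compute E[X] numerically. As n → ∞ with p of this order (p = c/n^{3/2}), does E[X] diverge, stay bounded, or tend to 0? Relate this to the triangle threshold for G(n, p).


Number of potential triangles: C(26, 3) = 2600.
Each occurs with probability p³ ≈ (0.0075429)³ ≈ 4.2916069e-07.
By linearity: E[X] = C(26, 3)·p³ ≈ 2600 · 4.2916069e-07 ≈ 0.00112.
Since α = 3/2 > 1, p = c/n^{3/2} = o(1/n) is below the triangle threshold p ~ 1/n. Asymptotically E[X] ~ (c³/6)·n^{3(1−α)} = (1³/6)·n^{-1.5} → 0, so by Markov's inequality G has no triangles w.h.p.

E[X] ≈ 0.00112; in regime p = Θ(1/n^{3/2}) E[X] tends to 0 (below the triangle threshold p ~ 1/n).


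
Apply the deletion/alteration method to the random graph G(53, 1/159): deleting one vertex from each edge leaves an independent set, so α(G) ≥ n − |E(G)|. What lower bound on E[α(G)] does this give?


E[|E(G)|] = C(53, 2)·p = 1378 · (1/159) = 26/3.
E[α(G)] ≥ n − E[|E(G)|] = 53 − 26/3 = 133/3.
Numerically: ≈ 44.333333.
(This is only a lower bound; the true E[α(G)] may be larger.)

E[α(G)] ≥ 133/3 ≈ 44.333333.


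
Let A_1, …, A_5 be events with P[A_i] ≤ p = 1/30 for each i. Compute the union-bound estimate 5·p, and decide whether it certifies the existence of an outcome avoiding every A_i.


Union bound: P[∪_{i=1}^{5} A_i] ≤ Σ_i P[A_i] ≤ 5·p = 5·(1/30) = 1/6.
Numerically: 1/6 ≈ 0.167.
Is 1/6 < 1? YES.
Since P[∪ A_i] ≤ 1/6 < 1, the complement has P[∩ A_i^c] ≥ 1 − 1/6 = 5/6 > 0, so some outcome avoids every A_i.

5·p = 1/6 ≈ 0.167; existence CERTIFIED by the union bound.


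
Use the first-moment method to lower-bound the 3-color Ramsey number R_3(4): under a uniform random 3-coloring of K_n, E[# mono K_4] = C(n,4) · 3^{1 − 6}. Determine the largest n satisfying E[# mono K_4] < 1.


We need C(n, 4) · 3^{1 − 6} < 1, i.e. C(n, 4) < 3^{6 − 1} = 243.
Check values of n near the boundary:
  n = 9: C(9, 4) = 126; 126 < 243? YES
  n = 10: C(10, 4) = 210; 210 < 243? YES
  n = 11: C(11, 4) = 330; 330 < 243? NO
The largest n with C(n, 4) < 243 is n = 10 (where E[X] = 70/81 ≈ 0.8642). Hence R_3(4) > 10, i.e. R_3(4) ≥ 11.

Largest n = 10; hence R_3(4) > 10.


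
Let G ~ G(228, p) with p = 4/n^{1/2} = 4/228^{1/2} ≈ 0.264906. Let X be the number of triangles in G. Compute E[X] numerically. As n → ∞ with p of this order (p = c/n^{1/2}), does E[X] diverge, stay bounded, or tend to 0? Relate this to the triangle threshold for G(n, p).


Number of potential triangles: C(228, 3) = 1949476.
Each occurs with probability p³ ≈ (0.264906)³ ≈ 1.85899278e-02.
By linearity: E[X] = C(228, 3)·p³ ≈ 1949476 · 1.85899278e-02 ≈ 36240.618124.
Since α = 1/2 < 1, p = c/n^{1/2} ≫ 1/n is above the triangle threshold p ~ 1/n. Asymptotically E[X] ~ (c³/6)·n^{3(1−α)} = (4³/6)·n^{1.5} → ∞; triangles are abundant w.h.p.

E[X] ≈ 36240.618124; in regime p = Θ(1/n^{1/2}) E[X] diverges (above the triangle threshold p ~ 1/n).


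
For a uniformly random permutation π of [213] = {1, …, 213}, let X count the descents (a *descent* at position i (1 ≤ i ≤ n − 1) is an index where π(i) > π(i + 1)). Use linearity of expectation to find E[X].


Write X = Σ X_I over i = 1, …, 212, with X_I the indicator of one descent.
There are 212 indicators.
For each fixed i, the pair (π(i), π(i+1)) is a uniformly random ordered pair of distinct values from {1, …, 213}; by symmetry P[π(i) > π(i+1)] = 1/2.
By linearity: E[X] = 212 · (1/2) = (213 − 1) · (1/2) = 106 ≈ 106.000.

E[X] = 106 = 106.000.


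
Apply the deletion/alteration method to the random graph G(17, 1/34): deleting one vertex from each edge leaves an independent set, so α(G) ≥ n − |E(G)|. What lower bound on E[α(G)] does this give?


E[|E(G)|] = C(17, 2)·p = 136 · (1/34) = 4.
E[α(G)] ≥ n − E[|E(G)|] = 17 − 4 = 13.
Numerically: ≈ 13.000000.
(This is only a lower bound; the true E[α(G)] may be larger.)

E[α(G)] ≥ 13 ≈ 13.000000.


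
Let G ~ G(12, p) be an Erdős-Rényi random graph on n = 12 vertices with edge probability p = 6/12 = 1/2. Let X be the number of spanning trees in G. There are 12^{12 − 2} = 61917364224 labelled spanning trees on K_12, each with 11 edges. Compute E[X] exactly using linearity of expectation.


K_12 has 12^{12 − 2} = 61917364224 labelled spanning trees.
For each such spanning tree H, let X_H = 1 if all 11 edges of H are present in G. Then P[X_H = 1] = p^{11} = (1/2)^{11} = 1/2048.
By linearity: E[X] = Σ_H E[X_H] = 61917364224 · p^{11} = 61917364224 · 1/2048 = 30233088.
Numerically: E[X] ≈ 3.02e+07.

E[X] = 61917364224 · (1/2)^{11} = 30233088 ≈ 3.02e+07.


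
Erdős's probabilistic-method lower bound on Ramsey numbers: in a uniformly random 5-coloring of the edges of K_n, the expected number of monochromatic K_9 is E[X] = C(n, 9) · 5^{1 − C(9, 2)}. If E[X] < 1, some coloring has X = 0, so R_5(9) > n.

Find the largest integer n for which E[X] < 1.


We need C(n, 9) · 5^{1 − 36} < 1, i.e. C(n, 9) < 5^{36 − 1} = 2910383045673370361328125.
Check values of n near the boundary:
  n = 2170: C(2170, 9) = 2891746779868845075610510; 2891746779868845075610510 < 2910383045673370361328125? YES
  n = 2171: C(2171, 9) = 2903784578674959601827205; 2903784578674959601827205 < 2910383045673370361328125? YES
  n = 2172: C(2172, 9) = 2915866900084148060642020; 2915866900084148060642020 < 2910383045673370361328125? NO
  n = 2173: C(2173, 9) = 2927993888115921319674265; 2927993888115921319674265 < 2910383045673370361328125? NO
  n = 2174: C(2174, 9) = 2940165687188920530702934; 2940165687188920530702934 < 2910383045673370361328125? NO
The largest n with C(n, 9) < 2910383045673370361328125 is n = 2171 (where E[X] = 580756915734991920365441/582076609134674072265625 ≈ 0.997733). Hence R_5(9) > 2171, i.e. R_5(9) ≥ 2172.

Largest n = 2171; hence R_5(9) > 2171.


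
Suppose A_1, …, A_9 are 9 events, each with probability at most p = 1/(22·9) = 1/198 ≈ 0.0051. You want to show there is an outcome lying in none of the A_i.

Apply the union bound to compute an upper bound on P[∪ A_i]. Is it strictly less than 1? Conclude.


Union bound: P[∪_{i=1}^{9} A_i] ≤ Σ_i P[A_i] ≤ 9·p = 9·(1/198) = 1/22.
Numerically: 1/22 ≈ 0.0455.
Is 1/22 < 1? YES.
Since P[∪ A_i] ≤ 1/22 < 1, the complement has P[∩ A_i^c] ≥ 1 − 1/22 = 21/22 > 0, so some outcome avoids every A_i.

9·p = 1/22 ≈ 0.0455; existence CERTIFIED by the union bound.


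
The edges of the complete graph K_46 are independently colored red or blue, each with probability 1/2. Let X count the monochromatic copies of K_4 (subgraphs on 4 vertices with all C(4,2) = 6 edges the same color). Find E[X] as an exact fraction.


Let X = Σ_S X_S over the C(46, 4) = 163185 subsets S of size 4, where X_S = 1 if the K_4 on S is monochromatic.
For a fixed S, the K_4 on S has C(4, 2) = 6 edges. P[all 6 edges red] = (1/2)^6, and likewise for blue, so P[monochromatic] = 2·(1/2)^6 = 2^{1 − 6} = 1/32.
By linearity of expectation: E[X] = C(46, 4) · 2^{1 − 6} = 163185 · 1/32 = 163185/32.
Numerically: E[X] ≈ 5099.5312.

E[X] = C(46,4)·2^(1−C(4,2)) = 163185/32 ≈ 5099.5312.


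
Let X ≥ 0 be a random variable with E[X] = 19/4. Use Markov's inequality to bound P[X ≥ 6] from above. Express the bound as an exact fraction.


μ = E[X] = 19/4, a = 6.
Markov: P[X ≥ 6] ≤ μ/a = (19/4)/6 = 19/24.
Numerically: ≈ 0.791667.
(Since a = 6 > μ = 4.750000, the bound 19/24 is < 1 and informative.)

P[X ≥ 6] ≤ 19/24 ≈ 0.791667.


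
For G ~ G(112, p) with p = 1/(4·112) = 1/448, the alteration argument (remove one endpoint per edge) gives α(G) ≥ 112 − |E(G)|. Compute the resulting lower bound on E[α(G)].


E[|E(G)|] = C(112, 2)·p = 6216 · (1/448) = 111/8.
E[α(G)] ≥ n − E[|E(G)|] = 112 − 111/8 = 785/8.
Numerically: ≈ 98.12500.
(This is only a lower bound; the true E[α(G)] may be larger.)

E[α(G)] ≥ 785/8 ≈ 98.12500.


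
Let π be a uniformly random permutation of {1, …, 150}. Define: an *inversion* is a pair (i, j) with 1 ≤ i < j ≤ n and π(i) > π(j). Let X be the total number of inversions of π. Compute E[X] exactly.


Write X = Σ X_I over the C(150, 2) = 11175 pairs i < j, with X_I the indicator of one inversion.
There are 11175 indicators.
For each fixed pair i < j, the values π(i) and π(j) are two distinct elements of {1, …, 150} in uniformly random order; by symmetry P[π(i) > π(j)] = 1/2.
By linearity: E[X] = 11175 · (1/2) = C(150, 2) · (1/2) = 11175/2 = 11175/2 ≈ 5587.500.

E[X] = 11175/2 = 5587.500.


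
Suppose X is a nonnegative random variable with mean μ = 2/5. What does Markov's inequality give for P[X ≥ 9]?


μ = E[X] = 2/5, a = 9.
Markov: P[X ≥ 9] ≤ μ/a = (2/5)/9 = 2/45.
Numerically: ≈ 0.0444.
(Since a = 9 > μ = 0.4000, the bound 2/45 is < 1 and informative.)

P[X ≥ 9] ≤ 2/45 ≈ 0.0444.


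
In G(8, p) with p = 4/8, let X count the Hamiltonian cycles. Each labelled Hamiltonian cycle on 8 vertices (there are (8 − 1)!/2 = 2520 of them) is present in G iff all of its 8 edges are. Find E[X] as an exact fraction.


K_8 has (8 − 1)!/2 = 2520 labelled Hamiltonian cycles.
For each such Hamiltonian cycle H, let X_H = 1 if all 8 edges of H are present in G. Then P[X_H = 1] = p^{8} = (1/2)^{8} = 1/256.
Summing the indicators: E[X] = Σ_H E[X_H] = 2520 · p^{8} = 2520 · 1/256 = 315/32.
Numerically: E[X] ≈ 9.84375.

E[X] = 2520 · (1/2)^{8} = 315/32 ≈ 9.84375.


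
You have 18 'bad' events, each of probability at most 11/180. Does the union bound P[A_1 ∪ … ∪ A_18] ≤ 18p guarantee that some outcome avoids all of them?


Union bound: P[∪_{i=1}^{18} A_i] ≤ Σ_i P[A_i] ≤ 18·p = 18·(11/180) = 11/10.
Numerically: 11/10 ≈ 1.1000000.
Is 11/10 < 1? NO.
Since the bound 11/10 is ≥ 1, the union bound is uninformative here; it does NOT by itself certify existence.

18·p = 11/10 ≈ 1.1000000; existence NOT certified by the union bound.


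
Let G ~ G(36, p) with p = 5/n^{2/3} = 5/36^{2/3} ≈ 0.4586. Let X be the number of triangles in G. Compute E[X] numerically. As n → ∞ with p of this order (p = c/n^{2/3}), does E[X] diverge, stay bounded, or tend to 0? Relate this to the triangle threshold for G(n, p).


Number of potential triangles: C(36, 3) = 7140.
Each occurs with probability p³ ≈ (0.4586)³ ≈ 9.645062e-02.
By linearity: E[X] = C(36, 3)·p³ ≈ 7140 · 9.645062e-02 ≈ 688.6574.
Since α = 2/3 < 1, p = c/n^{2/3} ≫ 1/n is above the triangle threshold p ~ 1/n. Asymptotically E[X] ~ (c³/6)·n^{3(1−α)} = (5³/6)·n^{1} → ∞; triangles are abundant w.h.p.

E[X] ≈ 688.6574; in regime p = Θ(1/n^{2/3}) E[X] diverges (above the triangle threshold p ~ 1/n).


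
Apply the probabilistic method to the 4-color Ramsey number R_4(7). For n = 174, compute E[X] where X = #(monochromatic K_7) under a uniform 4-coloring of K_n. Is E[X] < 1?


E[X] = C(174, 7) · 4^{1 − 21} = 847879782984 · 4^{−20} = 847879782984/1099511627776.
As a reduced fraction: E[X] = 105984972873/137438953472 ≈ 0.77114.
Is E[X] < 1? YES.
Since E[X] < 1, there exists a 4-coloring of K_{174} with no monochromatic K_7; hence R_4(7) > 174.

E[X] = 105984972873/137438953472 ≈ 0.77114; E[X] < 1, so R_4(7) > 174.


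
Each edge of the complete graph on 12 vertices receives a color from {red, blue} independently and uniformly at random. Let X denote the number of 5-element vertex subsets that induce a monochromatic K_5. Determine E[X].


Let X = Σ_S X_S over the C(12, 5) = 792 subsets S of size 5, where X_S = 1 if the K_5 on S is monochromatic.
For a fixed S, the K_5 on S has C(5, 2) = 10 edges. P[all 10 edges red] = (1/2)^10, and likewise for blue, so P[monochromatic] = 2·(1/2)^10 = 2^{1 − 10} = 1/512.
By linearity of expectation: E[X] = C(12, 5) · 2^{1 − 10} = 792 · 1/512 = 99/64.
Numerically: E[X] ≈ 1.546875.

E[X] = C(12,5)·2^(1−C(5,2)) = 99/64 ≈ 1.546875.


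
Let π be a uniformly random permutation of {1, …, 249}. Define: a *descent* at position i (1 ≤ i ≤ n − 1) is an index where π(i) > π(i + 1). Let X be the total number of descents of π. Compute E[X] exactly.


Write X = Σ X_I over i = 1, …, 248, with X_I the indicator of one descent.
There are 248 indicators.
For each fixed i, the pair (π(i), π(i+1)) is a uniformly random ordered pair of distinct values from {1, …, 249}; by symmetry P[π(i) > π(i+1)] = 1/2.
By linearity: E[X] = 248 · (1/2) = (249 − 1) · (1/2) = 124 ≈ 124.000000.

E[X] = 124 = 124.000000.


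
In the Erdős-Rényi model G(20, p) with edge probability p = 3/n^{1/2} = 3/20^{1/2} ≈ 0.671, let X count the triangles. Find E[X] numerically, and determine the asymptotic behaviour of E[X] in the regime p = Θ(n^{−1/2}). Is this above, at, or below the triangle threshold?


Number of potential triangles: C(20, 3) = 1140.
Each occurs with probability p³ ≈ (0.671)³ ≈ 3.01869e-01.
By linearity: E[X] = C(20, 3)·p³ ≈ 1140 · 3.01869e-01 ≈ 344.131.
Since α = 1/2 < 1, p = c/n^{1/2} ≫ 1/n is above the triangle threshold p ~ 1/n. Asymptotically E[X] ~ (c³/6)·n^{3(1−α)} = (3³/6)·n^{1.5} → ∞; triangles are abundant w.h.p.

E[X] ≈ 344.131; in regime p = Θ(1/n^{1/2}) E[X] diverges (above the triangle threshold p ~ 1/n).


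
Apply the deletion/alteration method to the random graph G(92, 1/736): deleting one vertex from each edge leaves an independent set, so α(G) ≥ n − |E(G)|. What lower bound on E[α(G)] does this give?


E[|E(G)|] = C(92, 2)·p = 4186 · (1/736) = 91/16.
E[α(G)] ≥ n − E[|E(G)|] = 92 − 91/16 = 1381/16.
Numerically: ≈ 86.31250.
(This is only a lower bound; the true E[α(G)] may be larger.)

E[α(G)] ≥ 1381/16 ≈ 86.31250.


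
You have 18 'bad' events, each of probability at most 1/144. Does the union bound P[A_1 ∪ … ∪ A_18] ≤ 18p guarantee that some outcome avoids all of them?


Union bound: P[∪_{i=1}^{18} A_i] ≤ Σ_i P[A_i] ≤ 18·p = 18·(1/144) = 1/8.
Numerically: 1/8 ≈ 0.125.
Is 1/8 < 1? YES.
Since P[∪ A_i] ≤ 1/8 < 1, the complement has P[∩ A_i^c] ≥ 1 − 1/8 = 7/8 > 0, so some outcome avoids every A_i.

18·p = 1/8 ≈ 0.125; existence CERTIFIED by the union bound.


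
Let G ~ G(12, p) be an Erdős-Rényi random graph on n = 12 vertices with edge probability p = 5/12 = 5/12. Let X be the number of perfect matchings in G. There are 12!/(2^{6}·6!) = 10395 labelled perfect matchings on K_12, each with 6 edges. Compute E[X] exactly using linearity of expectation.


K_12 has 12!/(2^{6}·6!) = 10395 labelled perfect matchings.
For each such perfect matching H, let X_H = 1 if all 6 edges of H are present in G. Then P[X_H = 1] = p^{6} = (5/12)^{6} = 15625/2985984.
By linearity: E[X] = Σ_H E[X_H] = 10395 · p^{6} = 10395 · 15625/2985984 = 6015625/110592.
Numerically: E[X] ≈ 54.395.

E[X] = 10395 · (5/12)^{6} = 6015625/110592 ≈ 54.395.


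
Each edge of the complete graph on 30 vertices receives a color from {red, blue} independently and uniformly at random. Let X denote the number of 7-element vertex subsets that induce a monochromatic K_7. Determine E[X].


Let X = Σ_S X_S over the C(30, 7) = 2035800 subsets S of size 7, where X_S = 1 if the K_7 on S is monochromatic.
For a fixed S, the K_7 on S has C(7, 2) = 21 edges. P[all 21 edges red] = (1/2)^21, and likewise for blue, so P[monochromatic] = 2·(1/2)^21 = 2^{1 − 21} = 1/1048576.
By linearity of expectation: E[X] = C(30, 7) · 2^{1 − 21} = 2035800 · 1/1048576 = 254475/131072.
Numerically: E[X] ≈ 1.941490.

E[X] = C(30,7)·2^(1−C(7,2)) = 254475/131072 ≈ 1.941490.


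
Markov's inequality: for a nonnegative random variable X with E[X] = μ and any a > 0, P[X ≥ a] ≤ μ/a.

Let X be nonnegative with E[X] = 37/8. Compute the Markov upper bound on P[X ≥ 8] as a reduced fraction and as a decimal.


μ = E[X] = 37/8, a = 8.
Markov: P[X ≥ 8] ≤ μ/a = (37/8)/8 = 37/64.
Numerically: ≈ 0.578125.
(Since a = 8 > μ = 4.625000, the bound 37/64 is < 1 and informative.)

P[X ≥ 8] ≤ 37/64 ≈ 0.578125.


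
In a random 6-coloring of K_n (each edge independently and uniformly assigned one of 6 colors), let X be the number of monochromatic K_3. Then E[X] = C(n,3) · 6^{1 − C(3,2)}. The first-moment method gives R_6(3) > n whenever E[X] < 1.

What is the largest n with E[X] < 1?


We need C(n, 3) · 6^{1 − 3} < 1, i.e. C(n, 3) < 6^{3 − 1} = 36.
Check values of n near the boundary:
  n = 3: C(3, 3) = 1; 1 < 36? YES
  n = 4: C(4, 3) = 4; 4 < 36? YES
  n = 5: C(5, 3) = 10; 10 < 36? YES
  n = 6: C(6, 3) = 20; 20 < 36? YES
  n = 7: C(7, 3) = 35; 35 < 36? YES
  n = 8: C(8, 3) = 56; 56 < 36? NO
The largest n with C(n, 3) < 36 is n = 7 (where E[X] = 35/36 ≈ 0.972). Hence R_6(3) > 7, i.e. R_6(3) ≥ 8.

Largest n = 7; hence R_6(3) > 7.


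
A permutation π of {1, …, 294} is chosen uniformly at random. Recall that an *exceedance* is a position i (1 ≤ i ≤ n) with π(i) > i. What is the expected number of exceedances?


Write X = Σ_{i=1}^{294} X_i, where X_i = 1_{π(i) > i}.
For each fixed i, π(i) is uniform over {1, …, 294} (marginal of a uniform permutation), so P[π(i) > i] = (n − i)/n. Summing: Σ_{i=1}^{294} (n − i)/n = (0 + 1 + … + 293)/294 = 294(294 − 1)/(2·294) = (294 − 1)/2.
Hence E[X] = Σ_{i=1}^{294} (294 − i)/294 = 293/2 ≈ 146.500.

E[X] = 293/2 = 146.500.


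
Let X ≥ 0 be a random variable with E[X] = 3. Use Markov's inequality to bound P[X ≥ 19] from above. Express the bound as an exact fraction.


μ = E[X] = 3, a = 19.
Markov: P[X ≥ 19] ≤ μ/a = (3)/19 = 3/19.
Numerically: ≈ 0.157895.
(Since a = 19 > μ = 3.000000, the bound 3/19 is < 1 and informative.)

P[X ≥ 19] ≤ 3/19 ≈ 0.157895.
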